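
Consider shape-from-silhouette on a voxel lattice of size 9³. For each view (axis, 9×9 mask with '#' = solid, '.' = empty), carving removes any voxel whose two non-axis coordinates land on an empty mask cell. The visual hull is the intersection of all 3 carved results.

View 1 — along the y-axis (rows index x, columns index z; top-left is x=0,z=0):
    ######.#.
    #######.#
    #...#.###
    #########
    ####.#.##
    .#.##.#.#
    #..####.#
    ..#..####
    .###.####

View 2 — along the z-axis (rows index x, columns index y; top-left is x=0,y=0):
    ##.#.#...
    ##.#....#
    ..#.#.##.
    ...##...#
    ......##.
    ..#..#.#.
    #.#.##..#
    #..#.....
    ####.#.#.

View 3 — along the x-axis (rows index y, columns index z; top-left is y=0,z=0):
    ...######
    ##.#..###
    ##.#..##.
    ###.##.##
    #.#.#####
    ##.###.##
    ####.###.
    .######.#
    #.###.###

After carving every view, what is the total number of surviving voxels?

voxel count = 161

initial block: 9^3 = 729
carve view 1 (along y, XZ-mask fill 59/81): 531 voxels remain
carve view 2 (along z, XY-mask fill 33/81): 218 voxels remain
carve view 3 (along x, YZ-mask fill 59/81): 161 voxels remain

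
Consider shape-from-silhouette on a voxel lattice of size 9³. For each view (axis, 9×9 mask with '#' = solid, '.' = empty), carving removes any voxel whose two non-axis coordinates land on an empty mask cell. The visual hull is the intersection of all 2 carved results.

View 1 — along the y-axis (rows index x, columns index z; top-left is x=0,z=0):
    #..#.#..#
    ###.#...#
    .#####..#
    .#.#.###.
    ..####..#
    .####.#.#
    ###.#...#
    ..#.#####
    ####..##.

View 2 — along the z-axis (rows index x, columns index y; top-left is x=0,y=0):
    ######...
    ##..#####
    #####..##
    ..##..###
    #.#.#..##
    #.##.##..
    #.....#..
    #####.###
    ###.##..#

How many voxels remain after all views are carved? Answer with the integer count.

initial block: 9^3 = 729
after view 1 [y-axis, 48 of 81 cells solid] → remaining = 432
after view 2 [z-axis, 51 of 81 cells solid] → remaining = 275

voxel count = 275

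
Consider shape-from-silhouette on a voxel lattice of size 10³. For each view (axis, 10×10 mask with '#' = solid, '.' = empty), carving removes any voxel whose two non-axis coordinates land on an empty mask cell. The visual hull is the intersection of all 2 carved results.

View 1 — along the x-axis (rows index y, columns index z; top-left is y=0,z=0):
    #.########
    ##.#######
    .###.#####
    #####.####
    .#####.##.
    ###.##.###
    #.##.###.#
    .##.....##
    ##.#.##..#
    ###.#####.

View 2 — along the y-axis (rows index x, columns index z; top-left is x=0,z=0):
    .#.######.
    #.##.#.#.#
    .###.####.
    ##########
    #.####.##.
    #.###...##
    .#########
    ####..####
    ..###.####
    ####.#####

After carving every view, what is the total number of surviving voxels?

remaining voxels: 573

initial block: 10^3 = 1000
carve view 1 (along x, YZ-mask fill 75/100): 750 voxels remain
carve view 2 (along y, XZ-mask fill 76/100): 573 voxels remain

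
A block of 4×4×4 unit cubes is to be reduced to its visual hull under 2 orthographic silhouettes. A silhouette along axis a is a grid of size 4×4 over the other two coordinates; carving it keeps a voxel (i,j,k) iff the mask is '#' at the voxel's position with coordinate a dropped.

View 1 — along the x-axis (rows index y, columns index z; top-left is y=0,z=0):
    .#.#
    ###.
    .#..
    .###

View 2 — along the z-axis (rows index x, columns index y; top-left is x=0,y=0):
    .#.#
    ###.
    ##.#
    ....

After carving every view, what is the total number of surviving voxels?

initial block: 4^3 = 64
V1 x: intersect with YZ mask (9 set) -- 36 left
V2 z: intersect with XY mask (8 set) -- 20 left

|visual hull| = 20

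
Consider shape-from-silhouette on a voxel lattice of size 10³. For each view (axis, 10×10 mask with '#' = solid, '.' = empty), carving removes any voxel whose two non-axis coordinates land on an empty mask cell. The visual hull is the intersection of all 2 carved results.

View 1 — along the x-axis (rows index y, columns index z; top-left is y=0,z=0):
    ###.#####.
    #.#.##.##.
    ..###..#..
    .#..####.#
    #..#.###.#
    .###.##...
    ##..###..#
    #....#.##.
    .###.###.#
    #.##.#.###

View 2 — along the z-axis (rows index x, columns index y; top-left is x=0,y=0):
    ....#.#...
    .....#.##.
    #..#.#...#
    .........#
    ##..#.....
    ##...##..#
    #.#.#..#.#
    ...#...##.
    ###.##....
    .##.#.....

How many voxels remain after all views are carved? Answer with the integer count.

start: 10×10×10 = 1000 voxels
step 1: project along x, AND mask (59/100) → |grid| = 590
step 2: project along z, AND mask (34/100) → |grid| = 204

remaining voxels: 204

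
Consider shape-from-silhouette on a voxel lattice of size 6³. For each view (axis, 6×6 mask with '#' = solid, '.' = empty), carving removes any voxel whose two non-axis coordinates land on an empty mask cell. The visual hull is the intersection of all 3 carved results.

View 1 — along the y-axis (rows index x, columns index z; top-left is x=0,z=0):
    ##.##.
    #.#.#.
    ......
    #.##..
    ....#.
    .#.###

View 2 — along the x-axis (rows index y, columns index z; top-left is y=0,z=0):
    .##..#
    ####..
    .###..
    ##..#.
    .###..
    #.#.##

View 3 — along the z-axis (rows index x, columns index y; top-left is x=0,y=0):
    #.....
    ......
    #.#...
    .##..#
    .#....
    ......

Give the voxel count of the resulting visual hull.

remaining voxels: 8

start: 6×6×6 = 216 voxels
[1] y-view keeps 15 columns → grid now 90
[2] x-view keeps 20 columns → grid now 48
[3] z-view keeps 7 columns → grid now 8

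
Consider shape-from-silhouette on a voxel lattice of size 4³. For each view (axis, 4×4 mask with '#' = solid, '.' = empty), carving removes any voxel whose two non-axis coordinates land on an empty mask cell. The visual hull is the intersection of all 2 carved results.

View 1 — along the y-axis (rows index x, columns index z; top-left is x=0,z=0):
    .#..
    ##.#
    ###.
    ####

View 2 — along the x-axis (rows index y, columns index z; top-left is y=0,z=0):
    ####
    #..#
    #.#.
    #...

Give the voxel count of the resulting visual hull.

|visual hull| = 24

before carving: 64 voxels (4×4×4)
carve view 1 (along y, XZ-mask fill 11/16): 44 voxels remain
carve view 2 (along x, YZ-mask fill 9/16): 24 voxels remain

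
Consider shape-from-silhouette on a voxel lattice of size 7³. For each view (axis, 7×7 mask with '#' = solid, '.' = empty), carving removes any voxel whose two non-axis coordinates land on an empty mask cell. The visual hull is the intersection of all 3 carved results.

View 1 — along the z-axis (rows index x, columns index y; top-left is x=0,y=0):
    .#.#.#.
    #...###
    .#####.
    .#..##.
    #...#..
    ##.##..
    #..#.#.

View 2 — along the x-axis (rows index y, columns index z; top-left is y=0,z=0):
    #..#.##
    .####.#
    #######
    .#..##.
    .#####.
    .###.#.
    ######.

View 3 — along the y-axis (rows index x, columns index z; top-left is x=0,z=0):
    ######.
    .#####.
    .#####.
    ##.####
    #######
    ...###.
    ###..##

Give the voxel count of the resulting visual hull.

start: 7×7×7 = 343 voxels
  1. axis=2 (XY plane), |mask|=24  ⇒  voxels=168
  2. axis=0 (YZ plane), |mask|=34  ⇒  voxels=106
  3. axis=1 (XZ plane), |mask|=37  ⇒  voxels=85

voxel count = 85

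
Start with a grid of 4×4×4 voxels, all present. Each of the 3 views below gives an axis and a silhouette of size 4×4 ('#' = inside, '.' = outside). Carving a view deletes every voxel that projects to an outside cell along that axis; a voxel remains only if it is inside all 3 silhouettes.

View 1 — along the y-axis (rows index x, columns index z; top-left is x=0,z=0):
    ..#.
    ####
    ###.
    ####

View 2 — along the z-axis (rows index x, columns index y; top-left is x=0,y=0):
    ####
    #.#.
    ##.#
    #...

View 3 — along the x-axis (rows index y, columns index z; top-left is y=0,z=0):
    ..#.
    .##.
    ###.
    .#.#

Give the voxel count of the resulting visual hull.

voxel count = 12

start: 4×4×4 = 64 voxels
carve view 1 (along y, XZ-mask fill 12/16): 48 voxels remain
carve view 2 (along z, XY-mask fill 10/16): 25 voxels remain
carve view 3 (along x, YZ-mask fill 8/16): 12 voxels remain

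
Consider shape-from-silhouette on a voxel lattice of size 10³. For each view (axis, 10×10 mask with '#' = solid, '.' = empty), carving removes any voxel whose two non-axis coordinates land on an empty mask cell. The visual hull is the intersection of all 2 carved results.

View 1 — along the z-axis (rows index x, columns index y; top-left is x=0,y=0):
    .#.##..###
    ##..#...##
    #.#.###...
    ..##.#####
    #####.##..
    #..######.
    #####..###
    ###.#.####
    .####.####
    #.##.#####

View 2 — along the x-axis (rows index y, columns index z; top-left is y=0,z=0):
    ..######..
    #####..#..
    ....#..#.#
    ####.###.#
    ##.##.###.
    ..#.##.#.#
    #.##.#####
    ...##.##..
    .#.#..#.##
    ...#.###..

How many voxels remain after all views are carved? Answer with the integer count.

387 voxels

full grid |V| = 1000
carve view 1 (along z, XY-mask fill 69/100): 690 voxels remain
carve view 2 (along x, YZ-mask fill 56/100): 387 voxels remain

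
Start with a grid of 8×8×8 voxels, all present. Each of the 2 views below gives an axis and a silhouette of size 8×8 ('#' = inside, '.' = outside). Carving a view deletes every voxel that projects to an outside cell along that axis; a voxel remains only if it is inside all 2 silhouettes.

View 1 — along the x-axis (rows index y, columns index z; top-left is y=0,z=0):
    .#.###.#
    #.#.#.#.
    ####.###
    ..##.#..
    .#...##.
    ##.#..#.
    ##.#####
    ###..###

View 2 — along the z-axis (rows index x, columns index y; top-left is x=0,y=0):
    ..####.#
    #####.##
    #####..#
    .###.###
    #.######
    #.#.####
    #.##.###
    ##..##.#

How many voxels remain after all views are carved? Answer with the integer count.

full grid |V| = 512
  1. axis=0 (YZ plane), |mask|=39  ⇒  voxels=312
  2. axis=2 (XY plane), |mask|=48  ⇒  voxels=238

|visual hull| = 238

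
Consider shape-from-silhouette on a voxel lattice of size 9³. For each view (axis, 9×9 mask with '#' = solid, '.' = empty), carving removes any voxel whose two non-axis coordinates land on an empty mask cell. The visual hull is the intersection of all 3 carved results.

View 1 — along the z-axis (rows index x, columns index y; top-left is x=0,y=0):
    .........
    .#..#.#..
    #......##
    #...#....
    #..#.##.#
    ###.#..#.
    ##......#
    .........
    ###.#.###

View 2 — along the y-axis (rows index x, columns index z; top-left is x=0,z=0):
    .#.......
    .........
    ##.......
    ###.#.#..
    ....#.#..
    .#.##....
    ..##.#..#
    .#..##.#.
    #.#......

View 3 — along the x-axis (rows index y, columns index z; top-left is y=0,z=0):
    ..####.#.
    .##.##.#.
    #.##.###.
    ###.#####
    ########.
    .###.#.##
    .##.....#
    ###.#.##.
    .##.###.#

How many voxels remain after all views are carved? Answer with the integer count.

before carving: 729 voxels (9×9×9)
carve view 1 (along z, XY-mask fill 28/81): 252 voxels remain
carve view 2 (along y, XZ-mask fill 23/81): 67 voxels remain
carve view 3 (along x, YZ-mask fill 53/81): 43 voxels remain

43 voxels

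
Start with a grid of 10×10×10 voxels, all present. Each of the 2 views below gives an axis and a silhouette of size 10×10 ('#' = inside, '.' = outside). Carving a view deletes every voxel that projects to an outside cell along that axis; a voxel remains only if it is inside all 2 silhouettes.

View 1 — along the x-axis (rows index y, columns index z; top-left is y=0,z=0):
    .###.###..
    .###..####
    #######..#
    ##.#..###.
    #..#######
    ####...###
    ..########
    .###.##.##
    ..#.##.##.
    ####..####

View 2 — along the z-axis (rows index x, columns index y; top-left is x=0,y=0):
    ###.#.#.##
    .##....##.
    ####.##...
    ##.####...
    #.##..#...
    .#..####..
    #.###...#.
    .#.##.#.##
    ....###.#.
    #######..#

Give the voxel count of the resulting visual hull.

start: 10×10×10 = 1000 voxels
  1. axis=0 (YZ plane), |mask|=70  ⇒  voxels=700
  2. axis=2 (XY plane), |mask|=55  ⇒  voxels=387

|visual hull| = 387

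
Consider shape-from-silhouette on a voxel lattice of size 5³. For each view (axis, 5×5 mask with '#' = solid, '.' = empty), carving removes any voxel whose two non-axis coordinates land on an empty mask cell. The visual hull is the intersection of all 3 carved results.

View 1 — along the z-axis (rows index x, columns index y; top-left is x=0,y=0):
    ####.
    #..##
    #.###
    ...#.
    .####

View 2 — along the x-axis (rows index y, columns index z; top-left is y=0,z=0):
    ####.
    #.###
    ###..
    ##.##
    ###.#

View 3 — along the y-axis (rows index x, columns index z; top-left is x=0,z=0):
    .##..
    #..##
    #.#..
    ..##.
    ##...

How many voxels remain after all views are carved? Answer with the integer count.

remaining voxels: 28

initial block: 5^3 = 125
[1] z-view keeps 16 columns → grid now 80
[2] x-view keeps 19 columns → grid now 61
[3] y-view keeps 11 columns → grid now 28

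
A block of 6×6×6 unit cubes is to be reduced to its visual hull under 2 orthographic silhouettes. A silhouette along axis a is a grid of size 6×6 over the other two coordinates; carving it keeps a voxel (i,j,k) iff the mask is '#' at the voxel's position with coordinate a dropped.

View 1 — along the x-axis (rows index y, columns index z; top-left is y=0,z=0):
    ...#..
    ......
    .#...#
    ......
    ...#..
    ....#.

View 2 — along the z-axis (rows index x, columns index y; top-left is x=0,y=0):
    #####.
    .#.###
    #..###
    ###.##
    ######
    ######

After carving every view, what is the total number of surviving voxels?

24 voxels

full grid |V| = 216
after view 1 [x-axis, 5 of 36 cells solid] → remaining = 30
after view 2 [z-axis, 30 of 36 cells solid] → remaining = 24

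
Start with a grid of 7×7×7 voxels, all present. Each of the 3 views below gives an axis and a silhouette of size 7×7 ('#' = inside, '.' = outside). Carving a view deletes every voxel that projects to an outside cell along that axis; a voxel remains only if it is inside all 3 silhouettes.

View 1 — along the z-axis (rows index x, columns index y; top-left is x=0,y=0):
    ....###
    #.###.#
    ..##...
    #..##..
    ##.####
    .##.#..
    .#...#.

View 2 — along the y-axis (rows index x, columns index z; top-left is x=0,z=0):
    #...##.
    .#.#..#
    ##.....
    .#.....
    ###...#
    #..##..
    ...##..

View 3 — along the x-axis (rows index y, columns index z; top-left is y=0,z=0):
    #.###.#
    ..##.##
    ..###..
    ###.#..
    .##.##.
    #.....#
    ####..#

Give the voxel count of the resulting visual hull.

voxel count = 37

full grid |V| = 343
[1] z-view keeps 24 columns → grid now 168
[2] y-view keeps 18 columns → grid now 68
[3] x-view keeps 27 columns → grid now 37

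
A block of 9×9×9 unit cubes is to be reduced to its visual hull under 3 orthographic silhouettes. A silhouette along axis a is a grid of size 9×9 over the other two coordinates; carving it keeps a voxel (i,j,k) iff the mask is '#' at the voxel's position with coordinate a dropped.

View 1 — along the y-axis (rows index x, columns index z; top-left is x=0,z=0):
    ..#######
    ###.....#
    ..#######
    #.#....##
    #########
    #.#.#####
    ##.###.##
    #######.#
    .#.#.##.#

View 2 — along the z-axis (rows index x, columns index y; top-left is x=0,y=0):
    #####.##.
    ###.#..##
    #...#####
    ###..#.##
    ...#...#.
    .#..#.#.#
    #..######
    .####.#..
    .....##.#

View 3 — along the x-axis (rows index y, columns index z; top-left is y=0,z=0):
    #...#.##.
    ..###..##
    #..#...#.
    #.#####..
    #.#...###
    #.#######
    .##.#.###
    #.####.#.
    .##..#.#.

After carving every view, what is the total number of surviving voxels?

before carving: 729 voxels (9×9×9)
step 1: project along y, AND mask (58/81) → |grid| = 522
step 2: project along z, AND mask (46/81) → |grid| = 289
step 3: project along x, AND mask (47/81) → |grid| = 170

|visual hull| = 170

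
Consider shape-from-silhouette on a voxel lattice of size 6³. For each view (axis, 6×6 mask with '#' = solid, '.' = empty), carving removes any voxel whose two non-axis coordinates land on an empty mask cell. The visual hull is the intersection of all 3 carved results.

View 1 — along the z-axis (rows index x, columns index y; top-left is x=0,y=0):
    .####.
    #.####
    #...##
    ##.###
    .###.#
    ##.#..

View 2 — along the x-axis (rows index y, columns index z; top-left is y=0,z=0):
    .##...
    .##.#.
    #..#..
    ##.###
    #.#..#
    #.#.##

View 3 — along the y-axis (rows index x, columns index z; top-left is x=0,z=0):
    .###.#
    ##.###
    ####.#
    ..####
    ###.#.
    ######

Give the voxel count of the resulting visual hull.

|visual hull| = 60

before carving: 216 voxels (6×6×6)
step 1: project along z, AND mask (24/36) → |grid| = 144
step 2: project along x, AND mask (19/36) → |grid| = 79
step 3: project along y, AND mask (28/36) → |grid| = 60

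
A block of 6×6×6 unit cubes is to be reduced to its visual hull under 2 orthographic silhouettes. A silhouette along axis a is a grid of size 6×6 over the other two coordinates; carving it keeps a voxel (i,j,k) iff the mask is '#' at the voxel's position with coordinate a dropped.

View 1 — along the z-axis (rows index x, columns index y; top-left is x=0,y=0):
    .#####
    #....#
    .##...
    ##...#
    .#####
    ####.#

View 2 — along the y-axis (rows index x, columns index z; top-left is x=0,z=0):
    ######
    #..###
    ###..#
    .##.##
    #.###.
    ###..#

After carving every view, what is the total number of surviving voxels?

initial block: 6^3 = 216
  1. axis=2 (XY plane), |mask|=22  ⇒  voxels=132
  2. axis=1 (XZ plane), |mask|=26  ⇒  voxels=98

98 voxels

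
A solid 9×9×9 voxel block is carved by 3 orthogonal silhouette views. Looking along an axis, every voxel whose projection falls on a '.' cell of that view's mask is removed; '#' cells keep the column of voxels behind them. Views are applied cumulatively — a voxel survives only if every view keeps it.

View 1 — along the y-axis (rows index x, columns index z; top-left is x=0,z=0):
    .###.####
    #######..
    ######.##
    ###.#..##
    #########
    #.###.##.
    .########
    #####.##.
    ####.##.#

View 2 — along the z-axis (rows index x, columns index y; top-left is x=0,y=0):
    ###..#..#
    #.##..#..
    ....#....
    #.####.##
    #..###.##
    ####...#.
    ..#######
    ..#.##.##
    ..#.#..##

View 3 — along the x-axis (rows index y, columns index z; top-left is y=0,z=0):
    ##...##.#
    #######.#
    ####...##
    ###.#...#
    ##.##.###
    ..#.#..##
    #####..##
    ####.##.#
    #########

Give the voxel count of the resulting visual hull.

remaining voxels: 224

full grid |V| = 729
step 1: project along y, AND mask (65/81) → |grid| = 585
step 2: project along z, AND mask (44/81) → |grid| = 316
step 3: project along x, AND mask (58/81) → |grid| = 224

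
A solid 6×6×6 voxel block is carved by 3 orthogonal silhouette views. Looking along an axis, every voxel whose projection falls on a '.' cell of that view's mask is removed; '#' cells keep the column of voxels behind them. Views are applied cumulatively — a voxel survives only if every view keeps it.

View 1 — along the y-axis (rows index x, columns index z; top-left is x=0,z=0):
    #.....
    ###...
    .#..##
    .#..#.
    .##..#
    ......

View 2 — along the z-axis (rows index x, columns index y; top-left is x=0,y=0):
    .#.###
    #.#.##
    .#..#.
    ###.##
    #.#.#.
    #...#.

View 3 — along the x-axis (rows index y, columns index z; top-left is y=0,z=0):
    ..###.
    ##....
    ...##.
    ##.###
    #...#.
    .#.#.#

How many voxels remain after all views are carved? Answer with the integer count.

start: 6×6×6 = 216 voxels
after view 1 [y-axis, 12 of 36 cells solid] → remaining = 72
after view 2 [z-axis, 20 of 36 cells solid] → remaining = 41
after view 3 [x-axis, 17 of 36 cells solid] → remaining = 14

14 voxels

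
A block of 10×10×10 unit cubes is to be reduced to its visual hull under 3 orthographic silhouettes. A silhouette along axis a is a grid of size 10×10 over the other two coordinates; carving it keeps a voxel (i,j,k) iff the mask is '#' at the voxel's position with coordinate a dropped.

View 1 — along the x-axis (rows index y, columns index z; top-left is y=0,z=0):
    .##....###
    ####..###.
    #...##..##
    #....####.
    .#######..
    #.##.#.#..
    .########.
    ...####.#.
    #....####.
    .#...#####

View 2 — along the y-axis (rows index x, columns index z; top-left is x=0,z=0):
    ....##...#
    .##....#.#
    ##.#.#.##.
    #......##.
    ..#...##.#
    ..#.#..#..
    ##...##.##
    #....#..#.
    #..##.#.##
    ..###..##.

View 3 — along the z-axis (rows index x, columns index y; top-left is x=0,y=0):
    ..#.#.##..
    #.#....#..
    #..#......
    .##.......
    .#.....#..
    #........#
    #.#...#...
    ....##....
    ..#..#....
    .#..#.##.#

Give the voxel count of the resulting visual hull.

remaining voxels: 71

before carving: 1000 voxels (10×10×10)
carve view 1 (along x, YZ-mask fill 58/100): 580 voxels remain
carve view 2 (along y, XZ-mask fill 43/100): 255 voxels remain
carve view 3 (along z, XY-mask fill 27/100): 71 voxels remain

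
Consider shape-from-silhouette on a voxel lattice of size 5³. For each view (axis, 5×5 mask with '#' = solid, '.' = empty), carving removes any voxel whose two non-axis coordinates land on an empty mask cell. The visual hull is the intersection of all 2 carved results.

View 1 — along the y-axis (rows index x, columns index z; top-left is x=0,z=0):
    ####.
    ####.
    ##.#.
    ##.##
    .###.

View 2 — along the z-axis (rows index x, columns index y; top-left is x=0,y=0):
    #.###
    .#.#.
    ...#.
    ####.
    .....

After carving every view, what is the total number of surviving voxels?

|visual hull| = 43

full grid |V| = 125
  1. axis=1 (XZ plane), |mask|=18  ⇒  voxels=90
  2. axis=2 (XY plane), |mask|=11  ⇒  voxels=43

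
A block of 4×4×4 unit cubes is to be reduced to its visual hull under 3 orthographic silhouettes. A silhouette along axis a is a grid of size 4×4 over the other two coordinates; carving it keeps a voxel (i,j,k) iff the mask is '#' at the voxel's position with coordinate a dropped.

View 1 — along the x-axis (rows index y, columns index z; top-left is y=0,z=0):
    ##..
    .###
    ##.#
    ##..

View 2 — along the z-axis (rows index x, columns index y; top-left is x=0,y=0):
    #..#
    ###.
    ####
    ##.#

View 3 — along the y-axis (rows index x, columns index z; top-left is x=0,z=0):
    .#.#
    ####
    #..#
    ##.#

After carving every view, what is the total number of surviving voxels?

full grid |V| = 64
  1. axis=0 (YZ plane), |mask|=10  ⇒  voxels=40
  2. axis=2 (XY plane), |mask|=12  ⇒  voxels=29
  3. axis=1 (XZ plane), |mask|=11  ⇒  voxels=21

remaining voxels: 21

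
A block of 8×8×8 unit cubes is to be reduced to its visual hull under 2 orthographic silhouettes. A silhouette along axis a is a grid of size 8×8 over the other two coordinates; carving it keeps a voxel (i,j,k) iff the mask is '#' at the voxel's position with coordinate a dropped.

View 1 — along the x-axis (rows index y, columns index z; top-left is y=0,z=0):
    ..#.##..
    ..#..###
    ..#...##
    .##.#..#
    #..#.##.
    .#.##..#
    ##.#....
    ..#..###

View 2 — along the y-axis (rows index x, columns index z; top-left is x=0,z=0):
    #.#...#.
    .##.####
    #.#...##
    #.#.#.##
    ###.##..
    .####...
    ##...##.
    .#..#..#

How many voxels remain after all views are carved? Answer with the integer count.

remaining voxels: 125

initial block: 8^3 = 512
after view 1 [x-axis, 29 of 64 cells solid] → remaining = 232
after view 2 [y-axis, 34 of 64 cells solid] → remaining = 125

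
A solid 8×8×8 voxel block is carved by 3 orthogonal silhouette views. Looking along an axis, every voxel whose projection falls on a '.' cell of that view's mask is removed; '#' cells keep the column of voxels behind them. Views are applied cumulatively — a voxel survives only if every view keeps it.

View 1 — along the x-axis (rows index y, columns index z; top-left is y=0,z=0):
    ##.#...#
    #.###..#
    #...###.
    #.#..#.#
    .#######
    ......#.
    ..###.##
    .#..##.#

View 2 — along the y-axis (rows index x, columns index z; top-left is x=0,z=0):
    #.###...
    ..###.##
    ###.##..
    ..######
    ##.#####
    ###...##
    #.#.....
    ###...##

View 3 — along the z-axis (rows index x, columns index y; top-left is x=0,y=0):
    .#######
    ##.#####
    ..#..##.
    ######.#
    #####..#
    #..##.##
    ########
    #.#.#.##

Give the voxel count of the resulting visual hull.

full grid |V| = 512
[1] x-view keeps 34 columns → grid now 272
[2] y-view keeps 39 columns → grid now 167
[3] z-view keeps 48 columns → grid now 125

voxel count = 125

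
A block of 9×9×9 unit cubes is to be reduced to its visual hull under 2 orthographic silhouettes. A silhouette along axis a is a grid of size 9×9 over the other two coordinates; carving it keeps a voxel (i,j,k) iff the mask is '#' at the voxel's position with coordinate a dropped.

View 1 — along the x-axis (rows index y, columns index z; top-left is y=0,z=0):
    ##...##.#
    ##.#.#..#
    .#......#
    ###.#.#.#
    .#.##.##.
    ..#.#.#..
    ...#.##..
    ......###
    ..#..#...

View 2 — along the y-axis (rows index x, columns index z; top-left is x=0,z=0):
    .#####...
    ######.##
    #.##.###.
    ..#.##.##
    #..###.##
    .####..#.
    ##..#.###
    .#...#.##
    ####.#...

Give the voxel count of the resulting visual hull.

before carving: 729 voxels (9×9×9)
V1 x: intersect with YZ mask (34 set) -- 306 left
V2 y: intersect with XZ mask (50 set) -- 178 left

|visual hull| = 178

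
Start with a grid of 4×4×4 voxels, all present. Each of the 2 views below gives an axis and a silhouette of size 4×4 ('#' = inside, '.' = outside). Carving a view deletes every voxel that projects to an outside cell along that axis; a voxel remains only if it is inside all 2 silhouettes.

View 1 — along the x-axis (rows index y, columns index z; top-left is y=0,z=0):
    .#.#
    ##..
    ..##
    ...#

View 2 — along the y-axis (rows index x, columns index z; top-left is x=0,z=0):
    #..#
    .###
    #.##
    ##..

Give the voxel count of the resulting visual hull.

initial block: 4^3 = 64
after view 1 [x-axis, 7 of 16 cells solid] → remaining = 28
after view 2 [y-axis, 10 of 16 cells solid] → remaining = 18

18 voxels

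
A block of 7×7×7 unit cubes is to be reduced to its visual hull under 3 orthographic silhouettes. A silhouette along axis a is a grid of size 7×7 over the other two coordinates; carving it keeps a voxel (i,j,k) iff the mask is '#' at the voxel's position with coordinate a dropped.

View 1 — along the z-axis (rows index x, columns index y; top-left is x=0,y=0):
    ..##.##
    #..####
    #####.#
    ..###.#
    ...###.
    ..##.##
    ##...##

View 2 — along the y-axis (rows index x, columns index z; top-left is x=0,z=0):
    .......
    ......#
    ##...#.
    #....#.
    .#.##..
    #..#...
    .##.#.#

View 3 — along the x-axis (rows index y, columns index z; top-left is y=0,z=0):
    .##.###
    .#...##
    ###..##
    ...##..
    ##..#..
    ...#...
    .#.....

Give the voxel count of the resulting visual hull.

full grid |V| = 343
carve view 1 (along z, XY-mask fill 30/49): 210 voxels remain
carve view 2 (along y, XZ-mask fill 15/49): 64 voxels remain
carve view 3 (along x, YZ-mask fill 20/49): 29 voxels remain

voxel count = 29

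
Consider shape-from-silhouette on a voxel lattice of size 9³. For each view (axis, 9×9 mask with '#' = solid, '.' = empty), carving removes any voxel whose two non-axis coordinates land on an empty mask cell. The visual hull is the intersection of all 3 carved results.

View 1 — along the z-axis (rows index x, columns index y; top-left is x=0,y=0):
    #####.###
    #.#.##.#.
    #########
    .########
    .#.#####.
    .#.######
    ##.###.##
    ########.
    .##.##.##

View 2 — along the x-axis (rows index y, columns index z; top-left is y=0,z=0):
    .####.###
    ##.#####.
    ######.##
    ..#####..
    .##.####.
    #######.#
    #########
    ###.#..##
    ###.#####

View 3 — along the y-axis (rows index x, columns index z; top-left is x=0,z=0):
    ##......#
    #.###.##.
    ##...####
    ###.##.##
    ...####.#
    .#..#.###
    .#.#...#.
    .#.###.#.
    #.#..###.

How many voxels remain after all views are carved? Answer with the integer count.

voxel count = 250

initial block: 9^3 = 729
after view 1 [z-axis, 64 of 81 cells solid] → remaining = 576
after view 2 [x-axis, 64 of 81 cells solid] → remaining = 448
after view 3 [y-axis, 45 of 81 cells solid] → remaining = 250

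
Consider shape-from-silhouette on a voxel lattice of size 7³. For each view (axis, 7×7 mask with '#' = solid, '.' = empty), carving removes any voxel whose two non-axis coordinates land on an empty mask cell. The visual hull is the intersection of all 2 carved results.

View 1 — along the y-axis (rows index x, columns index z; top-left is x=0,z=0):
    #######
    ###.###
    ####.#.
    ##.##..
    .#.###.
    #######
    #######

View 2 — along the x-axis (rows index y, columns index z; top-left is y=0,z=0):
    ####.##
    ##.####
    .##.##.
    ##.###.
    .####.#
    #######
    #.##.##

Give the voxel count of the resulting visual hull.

full grid |V| = 343
step 1: project along y, AND mask (40/49) → |grid| = 280
step 2: project along x, AND mask (38/49) → |grid| = 219

219 voxels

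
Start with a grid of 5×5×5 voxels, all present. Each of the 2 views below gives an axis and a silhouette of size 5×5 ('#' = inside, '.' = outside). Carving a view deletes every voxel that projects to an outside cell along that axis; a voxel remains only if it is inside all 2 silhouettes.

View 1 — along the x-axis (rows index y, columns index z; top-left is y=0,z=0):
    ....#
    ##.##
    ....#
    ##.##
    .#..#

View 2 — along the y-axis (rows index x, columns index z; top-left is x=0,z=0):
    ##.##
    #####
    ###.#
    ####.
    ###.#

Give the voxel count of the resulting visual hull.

remaining voxels: 51

start: 5×5×5 = 125 voxels
after view 1 [x-axis, 12 of 25 cells solid] → remaining = 60
after view 2 [y-axis, 21 of 25 cells solid] → remaining = 51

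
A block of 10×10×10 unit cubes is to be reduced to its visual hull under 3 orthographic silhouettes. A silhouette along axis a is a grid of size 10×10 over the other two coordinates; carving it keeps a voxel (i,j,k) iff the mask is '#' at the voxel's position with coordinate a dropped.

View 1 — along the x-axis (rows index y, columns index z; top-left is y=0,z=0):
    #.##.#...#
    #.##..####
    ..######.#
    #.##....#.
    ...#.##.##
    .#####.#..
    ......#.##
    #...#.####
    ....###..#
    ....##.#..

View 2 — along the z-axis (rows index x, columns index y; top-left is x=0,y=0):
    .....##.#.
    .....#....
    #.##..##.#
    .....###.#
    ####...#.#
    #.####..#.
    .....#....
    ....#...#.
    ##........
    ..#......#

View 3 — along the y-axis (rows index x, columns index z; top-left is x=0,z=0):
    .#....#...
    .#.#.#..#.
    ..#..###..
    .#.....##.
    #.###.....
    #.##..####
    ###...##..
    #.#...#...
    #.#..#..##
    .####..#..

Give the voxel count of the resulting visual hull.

start: 10×10×10 = 1000 voxels
carve view 1 (along x, YZ-mask fill 50/100): 500 voxels remain
carve view 2 (along z, XY-mask fill 33/100): 165 voxels remain
carve view 3 (along y, XZ-mask fill 42/100): 80 voxels remain

voxel count = 80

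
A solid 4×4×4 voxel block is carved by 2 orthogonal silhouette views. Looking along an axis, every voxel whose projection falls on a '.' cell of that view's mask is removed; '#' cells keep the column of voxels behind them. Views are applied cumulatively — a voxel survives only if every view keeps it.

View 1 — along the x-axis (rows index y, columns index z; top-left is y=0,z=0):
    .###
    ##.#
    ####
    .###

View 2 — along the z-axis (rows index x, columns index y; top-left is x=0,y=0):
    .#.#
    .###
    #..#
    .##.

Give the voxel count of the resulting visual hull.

start: 4×4×4 = 64 voxels
V1 x: intersect with YZ mask (13 set) -- 52 left
V2 z: intersect with XY mask (9 set) -- 29 left

remaining voxels: 29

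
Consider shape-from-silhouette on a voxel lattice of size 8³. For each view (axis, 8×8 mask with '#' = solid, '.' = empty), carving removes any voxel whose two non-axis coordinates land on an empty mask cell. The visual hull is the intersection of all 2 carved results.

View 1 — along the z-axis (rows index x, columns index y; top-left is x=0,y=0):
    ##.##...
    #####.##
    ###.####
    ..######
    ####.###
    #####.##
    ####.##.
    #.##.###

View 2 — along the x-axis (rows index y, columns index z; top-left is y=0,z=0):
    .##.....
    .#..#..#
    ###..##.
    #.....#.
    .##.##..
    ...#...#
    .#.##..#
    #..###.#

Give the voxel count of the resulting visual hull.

initial block: 8^3 = 512
step 1: project along z, AND mask (50/64) → |grid| = 400
step 2: project along x, AND mask (27/64) → |grid| = 169

169 voxels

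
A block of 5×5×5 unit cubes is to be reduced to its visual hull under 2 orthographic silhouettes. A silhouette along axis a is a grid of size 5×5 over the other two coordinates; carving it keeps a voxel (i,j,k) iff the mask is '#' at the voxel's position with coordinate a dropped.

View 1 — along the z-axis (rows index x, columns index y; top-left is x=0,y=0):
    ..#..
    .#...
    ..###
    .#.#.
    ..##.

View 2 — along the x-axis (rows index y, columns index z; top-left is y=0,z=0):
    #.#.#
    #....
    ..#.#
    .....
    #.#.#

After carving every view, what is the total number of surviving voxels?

full grid |V| = 125
carve view 1 (along z, XY-mask fill 9/25): 45 voxels remain
carve view 2 (along x, YZ-mask fill 9/25): 11 voxels remain

voxel count = 11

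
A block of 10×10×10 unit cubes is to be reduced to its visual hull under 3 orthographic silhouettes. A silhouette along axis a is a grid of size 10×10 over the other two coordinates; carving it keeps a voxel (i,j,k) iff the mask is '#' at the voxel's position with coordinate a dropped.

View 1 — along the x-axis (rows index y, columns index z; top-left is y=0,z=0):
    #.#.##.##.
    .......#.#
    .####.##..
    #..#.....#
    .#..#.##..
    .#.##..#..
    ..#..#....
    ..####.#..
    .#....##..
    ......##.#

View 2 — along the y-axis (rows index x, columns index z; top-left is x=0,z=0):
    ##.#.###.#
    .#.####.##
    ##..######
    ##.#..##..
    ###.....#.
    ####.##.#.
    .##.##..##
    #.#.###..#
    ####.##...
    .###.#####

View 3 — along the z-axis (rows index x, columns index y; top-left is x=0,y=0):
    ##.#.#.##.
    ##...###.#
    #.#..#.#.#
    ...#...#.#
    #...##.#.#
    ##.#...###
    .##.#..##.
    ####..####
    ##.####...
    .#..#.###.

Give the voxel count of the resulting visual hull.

initial block: 10^3 = 1000
step 1: project along x, AND mask (38/100) → |grid| = 380
step 2: project along y, AND mask (64/100) → |grid| = 230
step 3: project along z, AND mask (55/100) → |grid| = 125

125 voxels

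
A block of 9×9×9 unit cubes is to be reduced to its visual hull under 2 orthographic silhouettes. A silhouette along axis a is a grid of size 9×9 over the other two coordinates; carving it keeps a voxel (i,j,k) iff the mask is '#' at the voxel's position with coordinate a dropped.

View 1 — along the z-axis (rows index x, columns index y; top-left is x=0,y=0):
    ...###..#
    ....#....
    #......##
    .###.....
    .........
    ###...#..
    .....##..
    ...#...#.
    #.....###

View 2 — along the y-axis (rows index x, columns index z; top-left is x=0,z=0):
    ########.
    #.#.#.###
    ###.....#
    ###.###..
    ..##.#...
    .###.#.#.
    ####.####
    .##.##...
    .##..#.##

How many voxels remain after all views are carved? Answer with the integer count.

132 voxels

full grid |V| = 729
  1. axis=2 (XY plane), |mask|=23  ⇒  voxels=207
  2. axis=1 (XZ plane), |mask|=49  ⇒  voxels=132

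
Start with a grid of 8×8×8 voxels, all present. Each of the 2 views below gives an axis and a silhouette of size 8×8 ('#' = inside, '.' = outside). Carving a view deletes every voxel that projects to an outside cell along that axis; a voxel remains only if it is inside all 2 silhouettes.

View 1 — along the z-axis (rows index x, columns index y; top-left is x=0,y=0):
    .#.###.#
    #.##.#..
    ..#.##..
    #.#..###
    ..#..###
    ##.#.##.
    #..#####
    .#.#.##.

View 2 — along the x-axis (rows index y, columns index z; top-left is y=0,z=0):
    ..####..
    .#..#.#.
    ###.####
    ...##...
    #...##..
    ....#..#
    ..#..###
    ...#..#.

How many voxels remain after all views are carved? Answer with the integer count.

|visual hull| = 116

before carving: 512 voxels (8×8×8)
after view 1 [z-axis, 36 of 64 cells solid] → remaining = 288
after view 2 [x-axis, 27 of 64 cells solid] → remaining = 116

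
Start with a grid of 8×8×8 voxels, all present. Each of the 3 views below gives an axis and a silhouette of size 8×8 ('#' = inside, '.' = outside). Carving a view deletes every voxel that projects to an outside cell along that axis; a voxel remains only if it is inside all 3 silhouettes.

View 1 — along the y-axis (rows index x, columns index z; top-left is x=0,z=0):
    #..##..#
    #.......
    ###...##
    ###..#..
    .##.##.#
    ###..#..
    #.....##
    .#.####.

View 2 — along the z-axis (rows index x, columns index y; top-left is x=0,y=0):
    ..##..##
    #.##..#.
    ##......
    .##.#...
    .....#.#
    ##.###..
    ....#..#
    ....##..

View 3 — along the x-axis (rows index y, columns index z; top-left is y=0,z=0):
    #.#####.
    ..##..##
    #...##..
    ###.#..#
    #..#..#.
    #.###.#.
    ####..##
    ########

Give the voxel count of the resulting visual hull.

full grid |V| = 512
carve view 1 (along y, XZ-mask fill 31/64): 248 voxels remain
carve view 2 (along z, XY-mask fill 24/64): 88 voxels remain
carve view 3 (along x, YZ-mask fill 40/64): 53 voxels remain

53 voxels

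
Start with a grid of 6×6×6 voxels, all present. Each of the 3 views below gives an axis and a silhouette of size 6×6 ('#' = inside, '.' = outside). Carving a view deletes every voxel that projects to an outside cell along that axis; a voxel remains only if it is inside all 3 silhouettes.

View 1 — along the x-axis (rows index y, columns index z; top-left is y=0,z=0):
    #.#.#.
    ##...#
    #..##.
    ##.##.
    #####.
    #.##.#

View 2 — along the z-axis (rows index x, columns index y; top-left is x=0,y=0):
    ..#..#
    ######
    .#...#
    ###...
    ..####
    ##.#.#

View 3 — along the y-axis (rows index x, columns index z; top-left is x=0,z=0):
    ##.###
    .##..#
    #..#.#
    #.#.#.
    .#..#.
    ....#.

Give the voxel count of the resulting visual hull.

voxel count = 32

before carving: 216 voxels (6×6×6)
carve view 1 (along x, YZ-mask fill 22/36): 132 voxels remain
carve view 2 (along z, XY-mask fill 21/36): 75 voxels remain
carve view 3 (along y, XZ-mask fill 17/36): 32 voxels remain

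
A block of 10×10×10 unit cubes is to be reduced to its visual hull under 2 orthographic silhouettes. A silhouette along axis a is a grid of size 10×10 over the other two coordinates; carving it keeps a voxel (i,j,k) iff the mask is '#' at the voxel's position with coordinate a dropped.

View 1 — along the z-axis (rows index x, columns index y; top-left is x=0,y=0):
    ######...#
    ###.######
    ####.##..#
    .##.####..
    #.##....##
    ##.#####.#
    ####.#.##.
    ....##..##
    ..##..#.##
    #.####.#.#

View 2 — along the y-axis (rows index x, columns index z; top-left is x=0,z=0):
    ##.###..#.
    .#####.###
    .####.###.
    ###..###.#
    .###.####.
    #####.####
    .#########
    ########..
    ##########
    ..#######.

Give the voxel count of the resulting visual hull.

|visual hull| = 506

full grid |V| = 1000
carve view 1 (along z, XY-mask fill 65/100): 650 voxels remain
carve view 2 (along y, XZ-mask fill 78/100): 506 voxels remain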